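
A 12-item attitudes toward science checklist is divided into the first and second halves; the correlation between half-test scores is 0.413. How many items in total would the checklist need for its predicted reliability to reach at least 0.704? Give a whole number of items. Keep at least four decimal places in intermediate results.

21

Corrected full-test reliability: r_full = 2 × 0.413 / (1 + 0.413) ≈ 0.5846
n = r_tgt(1 − r_full) / [r_full(1 − r_tgt)] = 0.704 × 0.4154 / (0.5846 × 0.296) ≈ 1.6900
Required items = 1.6900 × 12 = 20.28, so 21 items.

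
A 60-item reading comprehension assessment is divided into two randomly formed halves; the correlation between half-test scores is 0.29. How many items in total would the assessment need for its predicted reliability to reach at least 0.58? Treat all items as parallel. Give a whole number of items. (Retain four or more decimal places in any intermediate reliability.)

102

Corrected full-test reliability: r_full = 2 × 0.29 / (1 + 0.29) ≈ 0.4496
n = r_tgt(1 − r_full) / [r_full(1 − r_tgt)] = 0.58 × 0.5504 / (0.4496 × 0.42) ≈ 1.6906
Required items = 1.6906 × 60 = 101.44, so 102 items.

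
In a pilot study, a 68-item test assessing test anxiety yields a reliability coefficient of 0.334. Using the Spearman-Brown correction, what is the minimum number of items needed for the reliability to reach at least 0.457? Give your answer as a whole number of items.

Rearranging the Spearman-Brown formula for n,
n = r*(1 − r) / [ r (1 − r*) ]
n = [0.457 × 0.666] / [0.334 × 0.543]
n = 0.304362 / 0.181362 ≈ 1.6782
Items needed = n × 68 = 1.6782 × 68 ≈ 114.12 → round up to 115

115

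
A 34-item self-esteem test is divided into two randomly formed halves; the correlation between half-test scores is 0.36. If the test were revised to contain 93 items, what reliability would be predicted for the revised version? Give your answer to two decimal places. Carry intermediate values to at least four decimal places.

Spearman-Brown correction (n = 2): r_full = 2·0.36/(1 + 0.36) = 0.5294
Then adjust to 93 items: n = 93/34 = 2.7353
r_new = n·r_full / (1 + (n − 1)·r_full) = 1.4481 / 1.9187 ≈ 0.7547

0.75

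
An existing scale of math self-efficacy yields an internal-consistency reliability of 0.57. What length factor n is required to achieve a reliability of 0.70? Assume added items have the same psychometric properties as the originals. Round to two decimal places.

1.76

n = 0.70(1 − 0.57) / [0.57(1 − 0.70)]
  = 0.3010 / 0.1710 = 1.7602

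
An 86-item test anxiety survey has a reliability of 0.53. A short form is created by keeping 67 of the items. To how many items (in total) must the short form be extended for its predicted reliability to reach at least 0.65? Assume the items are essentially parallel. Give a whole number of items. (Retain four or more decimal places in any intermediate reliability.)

142

First, r for the 67-item form: n = 67/86 = 0.7791, so r_67 = 0.7791·0.53/(1 + (0.7791 − 1)·0.53) = 0.4677
Then solve for n' with r_old = 0.4677, r_target = 0.65: n' = 0.65(1 − 0.4677)/[0.4677(1 − 0.65)] = 2.1137
Total items = 2.1137 × 67 = 141.62, rounded up to 142.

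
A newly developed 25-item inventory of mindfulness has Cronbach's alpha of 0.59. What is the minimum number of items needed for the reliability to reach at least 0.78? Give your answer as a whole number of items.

62

Spearman-Brown solved for the length factor n:
n = r*(1 − r) / [ r (1 − r*) ]
n = 0.78 × (1 − 0.59) / [ 0.59 × (1 − 0.78) ]
  = 0.3198 / 0.1298 = 2.4638
So the test needs 2.4638 × 25 ≈ 61.59 items; rounding up, 62.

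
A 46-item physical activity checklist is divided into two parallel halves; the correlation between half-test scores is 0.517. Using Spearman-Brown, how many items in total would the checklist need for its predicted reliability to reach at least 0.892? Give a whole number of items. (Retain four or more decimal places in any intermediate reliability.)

r_full = 2(0.517)/(1 + 0.517) = 0.6816
n = r_tgt(1 − r_full) / [r_full(1 − r_tgt)] = 0.892 × 0.3184 / (0.6816 × 0.108) ≈ 3.8582
Required items = 3.8582 × 46 = 177.48, so 178 items.

178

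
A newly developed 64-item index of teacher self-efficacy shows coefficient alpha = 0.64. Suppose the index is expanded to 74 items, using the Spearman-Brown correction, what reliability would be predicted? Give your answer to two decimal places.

n = 74/64 = 1.1562
r_new = 1.1562·0.64 / [1 + (1.1562 − 1)·0.64]
r_new = 0.7400 / 1.1000 ≈ 0.6727

0.67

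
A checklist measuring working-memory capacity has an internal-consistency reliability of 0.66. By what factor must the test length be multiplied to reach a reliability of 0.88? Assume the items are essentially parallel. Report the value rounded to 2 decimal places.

Invert Spearman-Brown to solve for n:
n = r*(1 − r) / [ r (1 − r*) ]
n = [0.88 × 0.34] / [0.66 × 0.12]
  = 0.2992 / 0.0792 = 3.7778

3.78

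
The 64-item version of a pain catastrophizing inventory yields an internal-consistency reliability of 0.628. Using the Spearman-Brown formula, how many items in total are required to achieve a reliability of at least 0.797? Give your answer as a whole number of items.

149

n = [0.797 × 0.372] / [0.628 × 0.203]
n = 0.296484 / 0.127484 ≈ 2.3257
Items needed = n × 64 = 2.3257 × 64 ≈ 148.84 → round up to 149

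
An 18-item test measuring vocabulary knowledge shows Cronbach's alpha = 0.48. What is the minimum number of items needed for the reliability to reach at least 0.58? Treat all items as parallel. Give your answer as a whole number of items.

Invert Spearman-Brown to solve for n:
n = r_target (1 − r_old) / [ r_old (1 − r_target) ]
n = 0.58 × (1 − 0.48) / [ 0.48 × (1 − 0.58) ]
n = 0.3016 / 0.2016 ≈ 1.4960
1.4960 × 18 = 26.93 → 27 items

27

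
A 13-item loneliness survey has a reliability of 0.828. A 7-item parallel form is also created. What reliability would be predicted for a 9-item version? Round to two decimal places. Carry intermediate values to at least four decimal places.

0.77

The 7-item form is not needed; work directly from the 13-item form with n = 9/13 = 0.6923.
r_{9} = n·r / (1 + (n − 1)·r) = 0.5732 / 0.7452 ≈ 0.7692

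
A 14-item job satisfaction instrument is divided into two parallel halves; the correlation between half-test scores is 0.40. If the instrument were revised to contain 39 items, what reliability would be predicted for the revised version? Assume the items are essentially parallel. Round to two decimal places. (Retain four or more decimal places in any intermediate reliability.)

First correct the split-half correlation to full-test reliability: r_full = 2 × 0.40 / (1 + 0.40) ≈ 0.5714
Then adjust to 39 items: n = 39/14 = 2.7857
r_new = n·r_full / (1 + (n − 1)·r_full) = 1.5917 / 2.0203 ≈ 0.7879

0.79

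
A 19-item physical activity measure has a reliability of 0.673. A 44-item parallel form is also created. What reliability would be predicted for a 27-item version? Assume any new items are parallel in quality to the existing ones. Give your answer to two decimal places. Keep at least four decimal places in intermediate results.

Only the ratio of lengths matters: n = 27/19 = 1.4211
r_{27} = n·r / (1 + (n − 1)·r) = 0.9564 / 1.2834 ≈ 0.7452

0.75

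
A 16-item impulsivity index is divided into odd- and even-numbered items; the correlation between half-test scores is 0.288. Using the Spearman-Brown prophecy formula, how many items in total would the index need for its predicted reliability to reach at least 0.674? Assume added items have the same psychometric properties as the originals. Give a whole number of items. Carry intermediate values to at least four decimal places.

r_full = 2(0.288)/(1 + 0.288) = 0.4472
Solve Spearman-Brown for n: n = 0.674(1 − 0.4472) / [0.4472(1 − 0.674)] = 2.5557
Required items = 2.5557 × 16 = 40.89, so 41 items.

41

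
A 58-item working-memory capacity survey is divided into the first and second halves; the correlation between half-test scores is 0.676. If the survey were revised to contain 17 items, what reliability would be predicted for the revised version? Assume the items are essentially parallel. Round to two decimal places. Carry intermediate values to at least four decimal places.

First correct the split-half correlation to full-test reliability: r_full = 2 × 0.676 / (1 + 0.676) ≈ 0.8067
Then adjust to 17 items: n = 17/58 = 0.2931
r_new = n·r_full / (1 + (n − 1)·r_full) = 0.2364 / 0.4297 ≈ 0.5502

0.55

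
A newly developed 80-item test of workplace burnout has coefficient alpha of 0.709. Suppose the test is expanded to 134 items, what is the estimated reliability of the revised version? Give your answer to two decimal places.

0.80

n = 134/80 = 1.675
r_new = 1.675·0.709 / [1 + (1.675 − 1)·0.709]
r_new = 1.1876 / 1.4786 ≈ 0.8032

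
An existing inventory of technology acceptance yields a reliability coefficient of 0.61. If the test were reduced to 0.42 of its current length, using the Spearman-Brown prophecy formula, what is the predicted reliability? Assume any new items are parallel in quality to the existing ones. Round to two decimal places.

Apply the Spearman-Brown prophecy formula, r' = nr / [1 + (n − 1)r]:
r_new = (0.42 × 0.61) / (1 + (0.42 − 1) × 0.61)
r_new = 0.2562 / 0.6462 ≈ 0.3965

0.40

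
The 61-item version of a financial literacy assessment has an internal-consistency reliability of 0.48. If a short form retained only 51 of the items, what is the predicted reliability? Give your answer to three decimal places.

The new length is 51/61 = 0.8361 times the old.
Apply the Spearman-Brown prophecy formula, r' = nr / [1 + (n − 1)r]:
r_new = 0.8361·0.48 / [1 + (0.8361 − 1)·0.48]
     = 0.4013 / 0.9213 = 0.4356

0.436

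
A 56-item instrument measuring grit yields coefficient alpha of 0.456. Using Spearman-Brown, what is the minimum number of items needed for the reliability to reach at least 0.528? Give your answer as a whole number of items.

75

Spearman-Brown solved for the length factor n:
n = r_target (1 − r_old) / [ r_old (1 − r_target) ]
n = 0.528(1 − 0.456) / [0.456(1 − 0.528)]
n = 0.287232 / 0.215232 ≈ 1.3345
So the test needs 1.3345 × 56 ≈ 74.73 items; rounding up, 75.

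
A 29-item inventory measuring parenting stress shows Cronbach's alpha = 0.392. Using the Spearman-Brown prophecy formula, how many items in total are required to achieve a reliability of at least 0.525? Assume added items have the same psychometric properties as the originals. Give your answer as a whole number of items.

n = [0.525 × 0.608] / [0.392 × 0.475]
  = 0.319200 / 0.186200 = 1.7143
So the test needs 1.7143 × 29 ≈ 49.71 items; rounding up, 50.

50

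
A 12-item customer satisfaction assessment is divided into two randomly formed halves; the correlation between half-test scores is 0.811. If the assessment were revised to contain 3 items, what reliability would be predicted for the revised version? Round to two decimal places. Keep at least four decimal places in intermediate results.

0.68

Spearman-Brown correction (n = 2): r_full = 2·0.811/(1 + 0.811) = 0.8956
Then adjust to 3 items: n = 3/12 = 0.2500
r_new = n·r_full / (1 + (n − 1)·r_full) = 0.2239 / 0.3283 ≈ 0.6820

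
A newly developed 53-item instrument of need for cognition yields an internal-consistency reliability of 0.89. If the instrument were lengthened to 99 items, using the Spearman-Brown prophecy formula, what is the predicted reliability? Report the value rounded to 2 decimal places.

The new length is 99/53 = 1.8679 times the old.
Apply the Spearman-Brown prophecy formula, r' = nr / [1 + (n − 1)r]:
r_new = (1.8679 × 0.89) / (1 + (1.8679 − 1) × 0.89)
r_new = 1.6624 / 1.7724 ≈ 0.9379

0.94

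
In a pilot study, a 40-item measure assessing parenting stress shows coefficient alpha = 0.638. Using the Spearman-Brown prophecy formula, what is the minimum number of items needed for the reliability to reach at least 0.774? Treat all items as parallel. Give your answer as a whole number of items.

n = 0.774(1 − 0.638) / [0.638(1 − 0.774)]
n = 0.280188 / 0.144188 ≈ 1.9432
1.9432 × 40 = 77.73 → 78 items

78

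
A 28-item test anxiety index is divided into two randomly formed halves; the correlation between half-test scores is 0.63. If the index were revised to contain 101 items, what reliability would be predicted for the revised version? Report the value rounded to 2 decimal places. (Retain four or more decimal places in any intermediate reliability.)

0.92

First correct the split-half correlation to full-test reliability: r_full = 2 × 0.63 / (1 + 0.63) ≈ 0.7730
Length factor from 28 to 101 items: n = 101/28 = 3.6071
r_new = n·r_full / (1 + (n − 1)·r_full) = 2.7883 / 3.0153 ≈ 0.9247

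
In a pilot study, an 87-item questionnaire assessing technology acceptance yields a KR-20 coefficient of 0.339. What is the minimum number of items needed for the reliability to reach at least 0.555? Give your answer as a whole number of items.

212

n = [0.555 × 0.661] / [0.339 × 0.445]
n = 0.366855 / 0.150855 ≈ 2.4318
So the test needs 2.4318 × 87 ≈ 211.57 items; rounding up, 212.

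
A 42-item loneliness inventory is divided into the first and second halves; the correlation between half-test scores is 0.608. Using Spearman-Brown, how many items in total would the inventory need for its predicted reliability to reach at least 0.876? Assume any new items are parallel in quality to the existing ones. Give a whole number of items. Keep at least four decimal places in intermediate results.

r_full = 2(0.608)/(1 + 0.608) = 0.7562
n = r_tgt(1 − r_full) / [r_full(1 − r_tgt)] = 0.876 × 0.2438 / (0.7562 × 0.124) ≈ 2.2776
Items = 2.2776 × 42 ≈ 95.66 → 96

96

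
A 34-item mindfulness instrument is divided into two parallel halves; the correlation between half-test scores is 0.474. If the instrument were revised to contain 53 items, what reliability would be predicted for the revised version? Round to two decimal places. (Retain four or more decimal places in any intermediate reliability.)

Full-test reliability from the split-half r: r_full = 2(0.474)/(1 + 0.474) = 0.6431
Length factor from 34 to 53 items: n = 53/34 = 1.5588
r_new = n·r_full / (1 + (n − 1)·r_full) = 1.0025 / 1.3594 ≈ 0.7375

0.74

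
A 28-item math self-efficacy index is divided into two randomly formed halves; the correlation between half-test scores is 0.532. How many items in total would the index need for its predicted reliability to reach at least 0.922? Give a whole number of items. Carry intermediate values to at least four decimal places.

146

Corrected full-test reliability: r_full = 2 × 0.532 / (1 + 0.532) ≈ 0.6945
Solve Spearman-Brown for n: n = 0.922(1 − 0.6945) / [0.6945(1 − 0.922)] = 5.1997
Required items = 5.1997 × 28 = 145.59, so 146 items.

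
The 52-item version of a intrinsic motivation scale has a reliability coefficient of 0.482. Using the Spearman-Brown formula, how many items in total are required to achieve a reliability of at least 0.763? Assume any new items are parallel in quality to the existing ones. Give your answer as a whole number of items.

180

n = 0.763 × (1 − 0.482) / [ 0.482 × (1 − 0.763) ]
  = 0.395234 / 0.114234 = 3.4599
3.4599 × 52 = 179.91 → 180 items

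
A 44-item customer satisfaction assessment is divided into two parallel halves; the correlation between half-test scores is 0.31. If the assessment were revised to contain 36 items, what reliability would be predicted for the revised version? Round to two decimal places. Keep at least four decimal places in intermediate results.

0.42

First correct the split-half correlation to full-test reliability: r_full = 2 × 0.31 / (1 + 0.31) ≈ 0.4733
Length factor from 44 to 36 items: n = 36/44 = 0.8182
r_new = n·r_full / (1 + (n − 1)·r_full) = 0.3873 / 0.9140 ≈ 0.4237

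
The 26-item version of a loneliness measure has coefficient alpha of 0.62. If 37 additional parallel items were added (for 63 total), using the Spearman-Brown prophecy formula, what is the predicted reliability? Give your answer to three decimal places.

0.798

n = 63/26 = 2.4231
By Spearman-Brown, r_new = n r / (1 + (n − 1) r).
r_new = (2.4231 × 0.62) / (1 + (2.4231 − 1) × 0.62)
r_new = 1.5023 / 1.8823 ≈ 0.7981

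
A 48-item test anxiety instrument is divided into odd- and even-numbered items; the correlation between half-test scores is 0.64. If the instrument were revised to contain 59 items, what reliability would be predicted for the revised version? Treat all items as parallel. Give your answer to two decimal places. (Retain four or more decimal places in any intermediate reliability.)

Spearman-Brown correction (n = 2): r_full = 2·0.64/(1 + 0.64) = 0.7805
Length factor from 48 to 59 items: n = 59/48 = 1.2292
r_new = n·r_full / (1 + (n − 1)·r_full) = 0.9594 / 1.1789 ≈ 0.8138

0.81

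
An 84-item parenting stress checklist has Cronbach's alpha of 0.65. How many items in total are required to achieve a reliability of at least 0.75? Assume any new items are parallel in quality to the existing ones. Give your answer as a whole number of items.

n = 0.75 × (1 − 0.65) / [ 0.65 × (1 − 0.75) ]
  = 0.2625 / 0.1625 = 1.6154
So the test needs 1.6154 × 84 ≈ 135.69 items; rounding up, 136.

136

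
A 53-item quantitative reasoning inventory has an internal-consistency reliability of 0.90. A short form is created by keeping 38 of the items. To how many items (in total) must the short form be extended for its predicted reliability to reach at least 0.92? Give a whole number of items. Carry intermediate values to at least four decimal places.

First, r for the 38-item form: n = 38/53 = 0.7170, so r_38 = 0.7170·0.90/(1 + (0.7170 − 1)·0.90) = 0.8658
Then solve for n' with r_old = 0.8658, r_target = 0.92: n' = 0.92(1 − 0.8658)/[0.8658(1 − 0.92)] = 1.7825
Total items = 1.7825 × 38 = 67.73, rounded up to 68.

68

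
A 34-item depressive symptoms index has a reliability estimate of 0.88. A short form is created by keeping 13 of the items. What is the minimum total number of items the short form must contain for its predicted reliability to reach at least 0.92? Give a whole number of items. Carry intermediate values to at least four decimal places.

54

Short-form reliability: n = 13/34 = 0.3824; r_13 = n·r/(1+(n−1)r) ≈ 0.7371
Then solve for n' with r_old = 0.7371, r_target = 0.92: n' = 0.92(1 − 0.7371)/[0.7371(1 − 0.92)] = 4.1017
Items = 4.1017 × 13 ≈ 53.32 → 54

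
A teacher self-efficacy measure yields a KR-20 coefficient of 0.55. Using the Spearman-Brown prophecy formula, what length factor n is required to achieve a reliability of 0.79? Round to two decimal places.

n = 0.79(1 − 0.55) / [0.55(1 − 0.79)]
  = 0.3555 / 0.1155 = 3.0779

3.08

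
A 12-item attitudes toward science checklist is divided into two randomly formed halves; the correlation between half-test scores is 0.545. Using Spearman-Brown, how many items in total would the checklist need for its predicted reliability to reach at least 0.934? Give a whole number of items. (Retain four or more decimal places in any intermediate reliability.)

r_full = 2(0.545)/(1 + 0.545) = 0.7055
n = r_tgt(1 − r_full) / [r_full(1 − r_tgt)] = 0.934 × 0.2945 / (0.7055 × 0.066) ≈ 5.9073
Items = 5.9073 × 12 ≈ 70.89 → 71

71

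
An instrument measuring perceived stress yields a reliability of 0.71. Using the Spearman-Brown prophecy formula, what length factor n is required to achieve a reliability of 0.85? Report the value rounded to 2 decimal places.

2.31

Invert Spearman-Brown to solve for n:
n = r_target (1 − r_old) / [ r_old (1 − r_target) ]
n = 0.85 × (1 − 0.71) / [ 0.71 × (1 − 0.85) ]
  = 0.2465 / 0.1065 = 2.3146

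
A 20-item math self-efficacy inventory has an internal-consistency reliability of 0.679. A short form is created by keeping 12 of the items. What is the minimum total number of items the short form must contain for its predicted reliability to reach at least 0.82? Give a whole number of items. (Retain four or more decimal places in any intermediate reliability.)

44

First, r for the 12-item form: n = 12/20 = 0.6000, so r_12 = 0.6000·0.679/(1 + (0.6000 − 1)·0.679) = 0.5593
Then solve for n' with r_old = 0.5593, r_target = 0.82: n' = 0.82(1 − 0.5593)/[0.5593(1 − 0.82)] = 3.5895
Total items = 3.5895 × 12 = 43.07, rounded up to 44.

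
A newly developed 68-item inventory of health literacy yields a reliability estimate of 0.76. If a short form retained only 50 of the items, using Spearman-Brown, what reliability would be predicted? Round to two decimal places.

0.70

Length ratio n = 50/68 = 0.7353
r_new = (0.7353 × 0.76) / (1 + (0.7353 − 1) × 0.76)
     = 0.5588 / 0.7988 = 0.6995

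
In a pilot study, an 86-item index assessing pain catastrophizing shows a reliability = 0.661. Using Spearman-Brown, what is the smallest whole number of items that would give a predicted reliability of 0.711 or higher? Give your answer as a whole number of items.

109

Spearman-Brown solved for the length factor n:
n = r*(1 − r) / [ r (1 − r*) ]
n = 0.711 × (1 − 0.661) / [ 0.661 × (1 − 0.711) ]
n = 0.241029 / 0.191029 ≈ 1.2617
1.2617 × 86 = 108.51 → 109 items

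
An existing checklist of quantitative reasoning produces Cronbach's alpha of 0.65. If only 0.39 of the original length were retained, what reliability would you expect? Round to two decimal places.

0.42

r_new = 0.39·0.65 / [1 + (0.39 − 1)·0.65]
     = 0.2535 / 0.6035 = 0.4200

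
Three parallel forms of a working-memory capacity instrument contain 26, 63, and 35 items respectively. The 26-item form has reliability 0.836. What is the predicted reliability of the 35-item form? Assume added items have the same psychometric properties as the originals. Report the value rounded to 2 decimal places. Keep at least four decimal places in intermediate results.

The 63-item form is not needed; work directly from the 26-item form with n = 35/26 = 1.3462.
r_{35} = n·r / (1 + (n − 1)·r) = 1.1254 / 1.2894 ≈ 0.8728

0.87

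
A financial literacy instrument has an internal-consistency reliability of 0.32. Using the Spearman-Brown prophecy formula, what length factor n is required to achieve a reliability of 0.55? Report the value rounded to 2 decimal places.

n = 0.55 × (1 − 0.32) / [ 0.32 × (1 − 0.55) ]
  = 0.3740 / 0.1440 = 2.5972

2.60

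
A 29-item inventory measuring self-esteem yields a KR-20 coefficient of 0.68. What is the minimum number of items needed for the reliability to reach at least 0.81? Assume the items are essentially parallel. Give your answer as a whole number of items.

59

Rearranging the Spearman-Brown formula for n,
n = r*(1 − r) / [ r (1 − r*) ]
n = 0.81 × (1 − 0.68) / [ 0.68 × (1 − 0.81) ]
  = 0.2592 / 0.1292 = 2.0062
2.0062 × 29 = 58.18 → 59 items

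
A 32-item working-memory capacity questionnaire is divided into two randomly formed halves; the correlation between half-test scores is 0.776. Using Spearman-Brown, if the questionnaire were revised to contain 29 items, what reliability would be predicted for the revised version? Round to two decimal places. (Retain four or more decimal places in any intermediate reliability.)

First correct the split-half correlation to full-test reliability: r_full = 2 × 0.776 / (1 + 0.776) ≈ 0.8739
Length factor from 32 to 29 items: n = 29/32 = 0.9062
r_new = n·r_full / (1 + (n − 1)·r_full) = 0.7919 / 0.9180 ≈ 0.8626

0.86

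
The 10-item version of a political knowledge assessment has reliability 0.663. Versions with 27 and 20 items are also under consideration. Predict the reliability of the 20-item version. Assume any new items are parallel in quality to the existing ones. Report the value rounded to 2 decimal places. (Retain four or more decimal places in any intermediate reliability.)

0.80

Only the ratio of lengths matters: n = 20/10 = 2.0000
r_{20} = n·r / (1 + (n − 1)·r) = 1.3260 / 1.6630 ≈ 0.7974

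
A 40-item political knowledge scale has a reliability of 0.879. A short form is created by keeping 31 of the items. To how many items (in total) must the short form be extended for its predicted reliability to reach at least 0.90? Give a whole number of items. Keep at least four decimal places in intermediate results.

50

First, r for the 31-item form: n = 31/40 = 0.7750, so r_31 = 0.7750·0.879/(1 + (0.7750 − 1)·0.879) = 0.8492
Length factor from the short form to reach 0.90: n' = 0.90(1 − 0.8492) / [0.8492(1 − 0.90)] ≈ 1.5982
Total items = 1.5982 × 31 = 49.54, rounded up to 50.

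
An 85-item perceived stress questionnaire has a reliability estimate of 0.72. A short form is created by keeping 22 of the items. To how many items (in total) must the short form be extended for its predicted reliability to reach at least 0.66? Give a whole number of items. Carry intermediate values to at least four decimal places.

65

First, r for the 22-item form: n = 22/85 = 0.2588, so r_22 = 0.2588·0.72/(1 + (0.2588 − 1)·0.72) = 0.3996
Length factor from the short form to reach 0.66: n' = 0.66(1 − 0.3996) / [0.3996(1 − 0.66)] ≈ 2.9166
Items = 2.9166 × 22 ≈ 64.17 → 65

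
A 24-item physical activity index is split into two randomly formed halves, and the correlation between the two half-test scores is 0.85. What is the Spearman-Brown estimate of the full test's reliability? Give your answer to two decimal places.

Each half is half the length of the full test, so the full test is n = 2 times a half.
r_full = 2(0.85) / (1 + 0.85)
r_full = 1.7000 / 1.8500 ≈ 0.9189

0.92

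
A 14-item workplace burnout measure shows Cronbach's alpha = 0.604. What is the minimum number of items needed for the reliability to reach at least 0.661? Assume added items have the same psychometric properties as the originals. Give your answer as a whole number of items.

18

Spearman-Brown solved for the length factor n:
n = r_target (1 − r_old) / [ r_old (1 − r_target) ]
n = 0.661 × (1 − 0.604) / [ 0.604 × (1 − 0.661) ]
  = 0.261756 / 0.204756 = 1.2784
So the test needs 1.2784 × 14 ≈ 17.90 items; rounding up, 18.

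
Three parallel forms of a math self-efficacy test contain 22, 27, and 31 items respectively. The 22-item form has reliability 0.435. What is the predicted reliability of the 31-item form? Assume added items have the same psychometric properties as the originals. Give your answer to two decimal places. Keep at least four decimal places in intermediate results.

Only the ratio of lengths matters: n = 31/22 = 1.4091
r_{31} = n·r / (1 + (n − 1)·r) = 0.6130 / 1.1780 ≈ 0.5204

0.52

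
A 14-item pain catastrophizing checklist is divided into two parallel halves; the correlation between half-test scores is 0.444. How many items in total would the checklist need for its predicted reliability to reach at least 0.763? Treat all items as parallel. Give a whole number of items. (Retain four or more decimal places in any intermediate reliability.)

r_full = 2(0.444)/(1 + 0.444) = 0.6150
Solve Spearman-Brown for n: n = 0.763(1 − 0.6150) / [0.6150(1 − 0.763)] = 2.0154
Items = 2.0154 × 14 ≈ 28.22 → 29

29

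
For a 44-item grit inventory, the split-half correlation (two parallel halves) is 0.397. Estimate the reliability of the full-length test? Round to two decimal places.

0.57

Each half is half the length of the full test, so the full test is n = 2 times a half.
r_full = 2r_hh / (1 + r_hh) = 2 × 0.397 / (1 + 0.397)
       = 0.7940 / 1.3970 = 0.5684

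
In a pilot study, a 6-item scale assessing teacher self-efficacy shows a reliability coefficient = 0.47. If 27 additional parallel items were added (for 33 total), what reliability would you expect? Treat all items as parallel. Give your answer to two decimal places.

The new length is 33/6 = 5.5 times the old.
r_new = 5.5·0.47 / [1 + (5.5 − 1)·0.47]
r_new = 2.5850 / 3.1150 ≈ 0.8299

0.83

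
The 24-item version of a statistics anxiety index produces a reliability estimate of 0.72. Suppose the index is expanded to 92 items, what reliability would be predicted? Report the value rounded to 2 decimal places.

0.91

The new length is 92/24 = 3.8333 times the old.
Apply the Spearman-Brown prophecy formula, r' = nr / [1 + (n − 1)r]:
r_new = (3.8333 × 0.72) / (1 + (3.8333 − 1) × 0.72)
r_new = 2.7600 / 3.0400 ≈ 0.9079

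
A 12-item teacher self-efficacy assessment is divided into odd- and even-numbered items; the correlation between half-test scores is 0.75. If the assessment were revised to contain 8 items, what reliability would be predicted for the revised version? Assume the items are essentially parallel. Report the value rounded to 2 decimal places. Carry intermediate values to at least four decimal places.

First correct the split-half correlation to full-test reliability: r_full = 2 × 0.75 / (1 + 0.75) ≈ 0.8571
Then adjust to 8 items: n = 8/12 = 0.6667
r_new = n·r_full / (1 + (n − 1)·r_full) = 0.5714 / 0.7143 ≈ 0.7999

0.80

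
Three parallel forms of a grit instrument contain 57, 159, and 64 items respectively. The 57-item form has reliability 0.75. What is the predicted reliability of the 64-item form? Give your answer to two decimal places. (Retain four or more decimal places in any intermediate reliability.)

The 159-item form is not needed; work directly from the 57-item form with n = 64/57 = 1.1228.
r_{64} = n·r / (1 + (n − 1)·r) = 0.8421 / 1.0921 ≈ 0.7711

0.77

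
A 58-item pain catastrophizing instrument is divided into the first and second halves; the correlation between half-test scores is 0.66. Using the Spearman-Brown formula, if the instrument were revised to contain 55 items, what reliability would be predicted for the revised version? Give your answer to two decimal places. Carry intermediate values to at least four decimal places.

Spearman-Brown correction (n = 2): r_full = 2·0.66/(1 + 0.66) = 0.7952
Length factor from 58 to 55 items: n = 55/58 = 0.9483
r_new = n·r_full / (1 + (n − 1)·r_full) = 0.7541 / 0.9589 ≈ 0.7864

0.79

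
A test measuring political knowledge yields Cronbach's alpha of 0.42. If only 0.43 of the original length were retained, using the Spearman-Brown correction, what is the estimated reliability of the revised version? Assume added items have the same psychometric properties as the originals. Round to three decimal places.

0.237

Apply the Spearman-Brown prophecy formula, r' = nr / [1 + (n − 1)r]:
r_new = (0.43 × 0.42) / (1 + (0.43 − 1) × 0.42)
r_new = 0.1806 / 0.7606 ≈ 0.2374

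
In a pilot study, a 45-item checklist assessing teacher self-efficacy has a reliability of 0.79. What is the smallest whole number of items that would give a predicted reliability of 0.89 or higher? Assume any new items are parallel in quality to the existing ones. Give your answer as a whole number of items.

97

n = 0.89 × (1 − 0.79) / [ 0.79 × (1 − 0.89) ]
n = 0.1869 / 0.0869 ≈ 2.1507
Items needed = n × 45 = 2.1507 × 45 ≈ 96.78 → round up to 97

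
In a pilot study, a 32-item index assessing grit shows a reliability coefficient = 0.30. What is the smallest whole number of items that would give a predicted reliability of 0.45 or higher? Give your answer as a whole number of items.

62

Spearman-Brown solved for the length factor n:
n = r*(1 − r) / [ r (1 − r*) ]
n = 0.45 × (1 − 0.30) / [ 0.30 × (1 − 0.45) ]
  = 0.3150 / 0.1650 = 1.9091
1.9091 × 32 = 61.09 → 62 items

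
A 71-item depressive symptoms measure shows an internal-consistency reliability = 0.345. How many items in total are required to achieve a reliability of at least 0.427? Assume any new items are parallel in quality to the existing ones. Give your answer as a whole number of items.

101

Spearman-Brown solved for the length factor n:
n = r*(1 − r) / [ r (1 − r*) ]
n = [0.427 × 0.655] / [0.345 × 0.573]
n = 0.279685 / 0.197685 ≈ 1.4148
So the test needs 1.4148 × 71 ≈ 100.45 items; rounding up, 101.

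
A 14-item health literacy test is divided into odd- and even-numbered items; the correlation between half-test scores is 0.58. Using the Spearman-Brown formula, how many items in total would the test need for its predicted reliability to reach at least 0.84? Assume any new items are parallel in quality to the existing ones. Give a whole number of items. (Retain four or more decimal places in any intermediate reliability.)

r_full = 2(0.58)/(1 + 0.58) = 0.7342
Solve Spearman-Brown for n: n = 0.84(1 − 0.7342) / [0.7342(1 − 0.84)] = 1.9006
Items = 1.9006 × 14 ≈ 26.61 → 27

27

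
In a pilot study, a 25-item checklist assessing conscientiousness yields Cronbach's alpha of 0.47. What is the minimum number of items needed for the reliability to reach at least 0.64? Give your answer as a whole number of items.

Invert Spearman-Brown to solve for n:
n = r_target (1 − r_old) / [ r_old (1 − r_target) ]
n = 0.64(1 − 0.47) / [0.47(1 − 0.64)]
n = 0.3392 / 0.1692 ≈ 2.0047
So the test needs 2.0047 × 25 ≈ 50.12 items; rounding up, 51.

51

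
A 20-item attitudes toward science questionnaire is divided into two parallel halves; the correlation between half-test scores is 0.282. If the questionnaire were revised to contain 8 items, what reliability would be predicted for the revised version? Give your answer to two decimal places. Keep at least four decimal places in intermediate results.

First correct the split-half correlation to full-test reliability: r_full = 2 × 0.282 / (1 + 0.282) ≈ 0.4399
Then adjust to 8 items: n = 8/20 = 0.4000
r_new = n·r_full / (1 + (n − 1)·r_full) = 0.1760 / 0.7361 ≈ 0.2391

0.24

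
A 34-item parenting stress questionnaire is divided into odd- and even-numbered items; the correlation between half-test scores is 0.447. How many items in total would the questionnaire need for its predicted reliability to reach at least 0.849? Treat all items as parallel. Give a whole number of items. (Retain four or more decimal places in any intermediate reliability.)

r_full = 2(0.447)/(1 + 0.447) = 0.6178
n = r_tgt(1 − r_full) / [r_full(1 − r_tgt)] = 0.849 × 0.3822 / (0.6178 × 0.151) ≈ 3.4784
Required items = 3.4784 × 34 = 118.27, so 119 items.

119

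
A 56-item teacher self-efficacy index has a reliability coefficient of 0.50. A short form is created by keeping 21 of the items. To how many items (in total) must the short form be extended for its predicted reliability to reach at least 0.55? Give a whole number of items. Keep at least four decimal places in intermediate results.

69

Short-form reliability: n = 21/56 = 0.3750; r_21 = n·r/(1+(n−1)r) ≈ 0.2727
Then solve for n' with r_old = 0.2727, r_target = 0.55: n' = 0.55(1 − 0.2727)/[0.2727(1 − 0.55)] = 3.2597
Items = 3.2597 × 21 ≈ 68.45 → 69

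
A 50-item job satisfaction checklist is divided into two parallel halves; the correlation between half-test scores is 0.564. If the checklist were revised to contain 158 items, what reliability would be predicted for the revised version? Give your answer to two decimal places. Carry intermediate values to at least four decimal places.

0.89

Spearman-Brown correction (n = 2): r_full = 2·0.564/(1 + 0.564) = 0.7212
Then adjust to 158 items: n = 158/50 = 3.1600
r_new = n·r_full / (1 + (n − 1)·r_full) = 2.2790 / 2.5578 ≈ 0.8910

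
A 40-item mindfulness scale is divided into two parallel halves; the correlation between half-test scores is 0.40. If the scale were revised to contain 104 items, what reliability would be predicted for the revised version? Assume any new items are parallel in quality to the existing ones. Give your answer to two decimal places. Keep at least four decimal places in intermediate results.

0.78

First correct the split-half correlation to full-test reliability: r_full = 2 × 0.40 / (1 + 0.40) ≈ 0.5714
Then adjust to 104 items: n = 104/40 = 2.6000
r_new = n·r_full / (1 + (n − 1)·r_full) = 1.4856 / 1.9142 ≈ 0.7761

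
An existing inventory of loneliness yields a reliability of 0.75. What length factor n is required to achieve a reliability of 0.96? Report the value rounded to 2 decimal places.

n = [0.96 × 0.25] / [0.75 × 0.04]
  = 0.2400 / 0.0300 = 8.0000

8.00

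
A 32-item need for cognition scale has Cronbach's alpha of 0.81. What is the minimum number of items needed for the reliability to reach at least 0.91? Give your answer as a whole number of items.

Spearman-Brown solved for the length factor n:
n = r_target (1 − r_old) / [ r_old (1 − r_target) ]
n = [0.91 × 0.19] / [0.81 × 0.09]
  = 0.1729 / 0.0729 = 2.3717
2.3717 × 32 = 75.89 → 76 items

76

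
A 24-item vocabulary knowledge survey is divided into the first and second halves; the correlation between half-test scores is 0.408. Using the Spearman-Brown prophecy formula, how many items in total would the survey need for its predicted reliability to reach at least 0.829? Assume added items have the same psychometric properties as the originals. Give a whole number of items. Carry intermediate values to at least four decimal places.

r_full = 2(0.408)/(1 + 0.408) = 0.5795
n = r_tgt(1 − r_full) / [r_full(1 − r_tgt)] = 0.829 × 0.4205 / (0.5795 × 0.171) ≈ 3.5178
Items = 3.5178 × 24 ≈ 84.43 → 85

85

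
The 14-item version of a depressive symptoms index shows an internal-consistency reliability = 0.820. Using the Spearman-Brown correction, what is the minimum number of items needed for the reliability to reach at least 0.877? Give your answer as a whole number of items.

Spearman-Brown solved for the length factor n:
n = r*(1 − r) / [ r (1 − r*) ]
n = [0.877 × 0.180] / [0.820 × 0.123]
  = 0.157860 / 0.100860 = 1.5651
1.5651 × 14 = 21.91 → 22 items

22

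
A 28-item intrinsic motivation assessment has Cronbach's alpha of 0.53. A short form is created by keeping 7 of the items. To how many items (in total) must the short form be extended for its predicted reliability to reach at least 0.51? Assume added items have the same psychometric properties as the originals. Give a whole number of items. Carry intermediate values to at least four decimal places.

First, r for the 7-item form: n = 7/28 = 0.2500, so r_7 = 0.2500·0.53/(1 + (0.2500 − 1)·0.53) = 0.2199
Length factor from the short form to reach 0.51: n' = 0.51(1 − 0.2199) / [0.2199(1 − 0.51)] ≈ 3.6923
Total items = 3.6923 × 7 = 25.85, rounded up to 26.

26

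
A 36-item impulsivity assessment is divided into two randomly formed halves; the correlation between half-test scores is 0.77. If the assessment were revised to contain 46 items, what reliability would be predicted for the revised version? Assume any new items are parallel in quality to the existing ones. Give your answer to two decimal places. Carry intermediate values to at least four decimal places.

Full-test reliability from the split-half r: r_full = 2(0.77)/(1 + 0.77) = 0.8701
Length factor from 36 to 46 items: n = 46/36 = 1.2778
r_new = n·r_full / (1 + (n − 1)·r_full) = 1.1118 / 1.2417 ≈ 0.8954

0.90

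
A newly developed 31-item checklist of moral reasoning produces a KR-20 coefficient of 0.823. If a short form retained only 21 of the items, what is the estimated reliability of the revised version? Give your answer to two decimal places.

0.76

Length ratio n = 21/31 = 0.6774
Spearman-Brown: r_new = n·r / (1 + (n − 1)·r)
r_new = 0.6774·0.823 / [1 + (0.6774 − 1)·0.823]
r_new = 0.5575 / 0.7345 ≈ 0.7590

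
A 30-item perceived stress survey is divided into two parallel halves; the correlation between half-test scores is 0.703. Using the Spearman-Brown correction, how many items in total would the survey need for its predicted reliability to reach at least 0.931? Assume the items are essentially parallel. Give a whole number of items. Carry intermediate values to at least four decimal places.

Corrected full-test reliability: r_full = 2 × 0.703 / (1 + 0.703) ≈ 0.8256
n = r_tgt(1 − r_full) / [r_full(1 − r_tgt)] = 0.931 × 0.1744 / (0.8256 × 0.069) ≈ 2.8502
Items = 2.8502 × 30 ≈ 85.51 → 86

86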